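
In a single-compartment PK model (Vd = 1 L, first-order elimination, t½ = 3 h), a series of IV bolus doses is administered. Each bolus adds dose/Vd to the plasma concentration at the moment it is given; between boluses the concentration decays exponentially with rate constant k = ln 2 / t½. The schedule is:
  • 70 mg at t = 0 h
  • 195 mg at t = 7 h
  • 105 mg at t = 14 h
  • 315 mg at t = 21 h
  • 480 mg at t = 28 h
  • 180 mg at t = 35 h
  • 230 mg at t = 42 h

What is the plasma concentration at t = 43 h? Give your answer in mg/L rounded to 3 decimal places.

228.033 mg/L

k = ln 2 / 3 = 0.23105 per h
Dose 1 (70 mg at t=0 h): 70·exp(−0.23105·43) = 0.003 mg/L
Dose 2 (195 mg at t=7 h): 195·exp(−0.23105·36) = 0.048 mg/L
Dose 3 (105 mg at t=14 h): 105·exp(−0.23105·29) = 0.129 mg/L
Dose 4 (315 mg at t=21 h): 315·exp(−0.23105·22) = 1.953 mg/L
Dose 5 (480 mg at t=28 h): 480·exp(−0.23105·15) = 15.000 mg/L
Dose 6 (180 mg at t=35 h): 180·exp(−0.23105·8) = 28.348 mg/L
Dose 7 (230 mg at t=42 h): 230·exp(−0.23105·1) = 182.551 mg/L
C(43) = 0.003 + 0.048 + 0.129 + 1.953 + 15.000 + 28.348 + 182.551 = 228.033 mg/L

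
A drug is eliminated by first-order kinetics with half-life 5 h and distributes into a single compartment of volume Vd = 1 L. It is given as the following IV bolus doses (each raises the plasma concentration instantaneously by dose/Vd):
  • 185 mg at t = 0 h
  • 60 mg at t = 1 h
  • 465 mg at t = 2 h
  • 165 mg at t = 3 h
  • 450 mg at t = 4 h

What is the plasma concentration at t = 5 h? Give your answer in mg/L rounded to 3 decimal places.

k = ln 2 / 5 = 0.13863 per h
Dose 1 (185 mg at t=0 h): 185·exp(−0.13863·5) = 92.500 mg/L
Dose 2 (60 mg at t=1 h): 60·exp(−0.13863·4) = 34.461 mg/L
Dose 3 (465 mg at t=2 h): 465·exp(−0.13863·3) = 306.786 mg/L
Dose 4 (165 mg at t=3 h): 165·exp(−0.13863·2) = 125.047 mg/L
Dose 5 (450 mg at t=4 h): 450·exp(−0.13863·1) = 391.748 mg/L
C(5) = 92.500 + 34.461 + 306.786 + 125.047 + 391.748 = 950.541 mg/L

950.541 mg/L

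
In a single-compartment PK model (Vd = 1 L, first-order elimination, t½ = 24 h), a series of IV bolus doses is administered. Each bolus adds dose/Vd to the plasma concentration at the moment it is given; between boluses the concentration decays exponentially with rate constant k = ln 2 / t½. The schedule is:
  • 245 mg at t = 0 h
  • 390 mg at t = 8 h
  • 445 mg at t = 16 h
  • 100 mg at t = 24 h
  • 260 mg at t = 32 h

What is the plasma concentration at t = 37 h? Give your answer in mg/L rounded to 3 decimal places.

789.309 mg/L

k = ln 2 / 24 = 0.02888 per h
Dose 1 (245 mg at t=0 h): 245·exp(−0.02888·37) = 84.155 mg/L
Dose 2 (390 mg at t=8 h): 390·exp(−0.02888·29) = 168.780 mg/L
Dose 3 (445 mg at t=16 h): 445·exp(−0.02888·21) = 242.638 mg/L
Dose 4 (100 mg at t=24 h): 100·exp(−0.02888·13) = 68.698 mg/L
Dose 5 (260 mg at t=32 h): 260·exp(−0.02888·5) = 225.040 mg/L
C(37) = 84.155 + 168.780 + 242.638 + 68.698 + 225.040 = 789.309 mg/L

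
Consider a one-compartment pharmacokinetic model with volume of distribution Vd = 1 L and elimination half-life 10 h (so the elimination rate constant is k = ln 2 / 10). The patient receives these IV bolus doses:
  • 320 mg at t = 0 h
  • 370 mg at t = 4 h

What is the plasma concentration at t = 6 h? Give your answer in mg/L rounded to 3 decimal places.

k = ln 2 / 10 = 0.06931 per h
Dose 1 (320 mg at t=0 h): 320·exp(−0.06931·6) = 211.121 mg/L
Dose 2 (370 mg at t=4 h): 370·exp(−0.06931·2) = 322.104 mg/L
C(6) = 211.121 + 322.104 = 533.225 mg/L

533.225 mg/L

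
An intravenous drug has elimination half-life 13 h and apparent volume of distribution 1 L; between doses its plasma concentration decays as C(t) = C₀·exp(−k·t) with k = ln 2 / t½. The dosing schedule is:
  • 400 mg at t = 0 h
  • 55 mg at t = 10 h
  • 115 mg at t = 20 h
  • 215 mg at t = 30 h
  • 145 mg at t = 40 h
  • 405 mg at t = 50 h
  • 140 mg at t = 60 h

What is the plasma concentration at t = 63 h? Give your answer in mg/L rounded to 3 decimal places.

k = ln 2 / 13 = 0.05332 per h
Dose 1 (400 mg at t=0 h): 400·exp(−0.05332·63) = 13.907 mg/L
Dose 2 (55 mg at t=10 h): 55·exp(−0.05332·53) = 3.259 mg/L
Dose 3 (115 mg at t=20 h): 115·exp(−0.05332·43) = 11.614 mg/L
Dose 4 (215 mg at t=30 h): 215·exp(−0.05332·33) = 37.007 mg/L
Dose 5 (145 mg at t=40 h): 145·exp(−0.05332·23) = 42.538 mg/L
Dose 6 (405 mg at t=50 h): 405·exp(−0.05332·13) = 202.500 mg/L
Dose 7 (140 mg at t=60 h): 140·exp(−0.05332·3) = 119.305 mg/L
C(63) = 13.907 + 3.259 + 11.614 + 37.007 + 42.538 + 202.500 + 119.305 = 430.130 mg/L

430.130 mg/L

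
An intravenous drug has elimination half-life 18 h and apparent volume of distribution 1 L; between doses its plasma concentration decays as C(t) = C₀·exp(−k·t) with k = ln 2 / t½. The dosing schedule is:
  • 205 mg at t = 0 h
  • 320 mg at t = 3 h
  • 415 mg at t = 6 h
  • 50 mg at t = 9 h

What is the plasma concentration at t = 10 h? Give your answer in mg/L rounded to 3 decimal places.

k = ln 2 / 18 = 0.03851 per h
Dose 1 (205 mg at t=0 h): 205·exp(−0.03851·10) = 139.481 mg/L
Dose 2 (320 mg at t=3 h): 320·exp(−0.03851·7) = 244.390 mg/L
Dose 3 (415 mg at t=6 h): 415·exp(−0.03851·4) = 355.756 mg/L
Dose 4 (50 mg at t=9 h): 50·exp(−0.03851·1) = 48.111 mg/L
C(10) = 139.481 + 244.390 + 355.756 + 48.111 = 787.738 mg/L

787.738 mg/L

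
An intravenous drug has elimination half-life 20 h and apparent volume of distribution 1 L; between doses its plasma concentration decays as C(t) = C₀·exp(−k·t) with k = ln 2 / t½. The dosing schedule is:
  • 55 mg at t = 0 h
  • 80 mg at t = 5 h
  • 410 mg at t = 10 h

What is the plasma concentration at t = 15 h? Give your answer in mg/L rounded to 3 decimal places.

434.039 mg/L

k = ln 2 / 20 = 0.03466 per h
Dose 1 (55 mg at t=0 h): 55·exp(−0.03466·15) = 32.703 mg/L
Dose 2 (80 mg at t=5 h): 80·exp(−0.03466·10) = 56.569 mg/L
Dose 3 (410 mg at t=10 h): 410·exp(−0.03466·5) = 344.768 mg/L
C(15) = 32.703 + 56.569 + 344.768 = 434.039 mg/L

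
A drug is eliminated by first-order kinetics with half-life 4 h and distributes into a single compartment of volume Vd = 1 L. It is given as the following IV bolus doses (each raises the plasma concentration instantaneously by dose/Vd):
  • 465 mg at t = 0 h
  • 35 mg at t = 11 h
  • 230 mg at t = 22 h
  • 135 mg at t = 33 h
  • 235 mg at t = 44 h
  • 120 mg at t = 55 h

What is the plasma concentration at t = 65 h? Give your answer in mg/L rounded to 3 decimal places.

28.058 mg/L

k = ln 2 / 4 = 0.17329 per h
Dose 1 (465 mg at t=0 h): 465·exp(−0.17329·65) = 0.006 mg/L
Dose 2 (35 mg at t=11 h): 35·exp(−0.17329·54) = 0.003 mg/L
Dose 3 (230 mg at t=22 h): 230·exp(−0.17329·43) = 0.134 mg/L
Dose 4 (135 mg at t=33 h): 135·exp(−0.17329·32) = 0.527 mg/L
Dose 5 (235 mg at t=44 h): 235·exp(−0.17329·21) = 6.175 mg/L
Dose 6 (120 mg at t=55 h): 120·exp(−0.17329·10) = 21.213 mg/L
C(65) = 0.006 + 0.003 + 0.134 + 0.527 + 6.175 + 21.213 = 28.058 mg/L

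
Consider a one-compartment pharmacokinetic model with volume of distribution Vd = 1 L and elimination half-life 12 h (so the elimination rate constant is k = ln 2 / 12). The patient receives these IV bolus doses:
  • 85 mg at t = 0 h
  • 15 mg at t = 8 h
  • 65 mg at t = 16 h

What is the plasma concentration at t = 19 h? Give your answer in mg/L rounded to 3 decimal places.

k = ln 2 / 12 = 0.05776 per h
Dose 1 (85 mg at t=0 h): 85·exp(−0.05776·19) = 28.365 mg/L
Dose 2 (15 mg at t=8 h): 15·exp(−0.05776·11) = 7.946 mg/L
Dose 3 (65 mg at t=16 h): 65·exp(−0.05776·3) = 54.658 mg/L
C(19) = 28.365 + 7.946 + 54.658 = 90.970 mg/L

90.970 mg/L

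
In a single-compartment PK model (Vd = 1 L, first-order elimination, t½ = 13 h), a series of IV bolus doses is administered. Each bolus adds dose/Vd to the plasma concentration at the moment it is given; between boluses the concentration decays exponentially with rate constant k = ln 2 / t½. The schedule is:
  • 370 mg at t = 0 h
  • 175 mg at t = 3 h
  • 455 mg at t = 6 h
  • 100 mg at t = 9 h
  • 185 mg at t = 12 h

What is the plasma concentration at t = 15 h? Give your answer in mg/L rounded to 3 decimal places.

770.437 mg/L

k = ln 2 / 13 = 0.05332 per h
Dose 1 (370 mg at t=0 h): 370·exp(−0.05332·15) = 166.287 mg/L
Dose 2 (175 mg at t=3 h): 175·exp(−0.05332·12) = 92.292 mg/L
Dose 3 (455 mg at t=6 h): 455·exp(−0.05332·9) = 281.583 mg/L
Dose 4 (100 mg at t=9 h): 100·exp(−0.05332·6) = 72.621 mg/L
Dose 5 (185 mg at t=12 h): 185·exp(−0.05332·3) = 157.653 mg/L
C(15) = 166.287 + 92.292 + 281.583 + 72.621 + 157.653 = 770.437 mg/L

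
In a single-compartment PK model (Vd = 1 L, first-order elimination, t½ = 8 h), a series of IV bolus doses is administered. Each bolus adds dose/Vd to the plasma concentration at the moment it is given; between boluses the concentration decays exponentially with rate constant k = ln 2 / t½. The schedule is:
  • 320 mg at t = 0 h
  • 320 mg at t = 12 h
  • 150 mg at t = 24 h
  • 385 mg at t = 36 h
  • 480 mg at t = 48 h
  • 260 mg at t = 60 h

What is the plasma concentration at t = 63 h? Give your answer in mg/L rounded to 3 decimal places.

k = ln 2 / 8 = 0.08664 per h
Dose 1 (320 mg at t=0 h): 320·exp(−0.08664·63) = 1.363 mg/L
Dose 2 (320 mg at t=12 h): 320·exp(−0.08664·51) = 3.856 mg/L
Dose 3 (150 mg at t=24 h): 150·exp(−0.08664·39) = 5.112 mg/L
Dose 4 (385 mg at t=36 h): 385·exp(−0.08664·27) = 37.109 mg/L
Dose 5 (480 mg at t=48 h): 480·exp(−0.08664·15) = 130.861 mg/L
Dose 6 (260 mg at t=60 h): 260·exp(−0.08664·3) = 200.487 mg/L
C(63) = 1.363 + 3.856 + 5.112 + 37.109 + 130.861 + 200.487 = 378.788 mg/L

378.788 mg/L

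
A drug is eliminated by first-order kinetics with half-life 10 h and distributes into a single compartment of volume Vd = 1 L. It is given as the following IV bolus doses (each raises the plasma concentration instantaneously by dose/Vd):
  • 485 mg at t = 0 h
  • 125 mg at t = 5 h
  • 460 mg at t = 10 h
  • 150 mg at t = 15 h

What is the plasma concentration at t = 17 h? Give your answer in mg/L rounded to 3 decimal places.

k = ln 2 / 10 = 0.06931 per h
Dose 1 (485 mg at t=0 h): 485·exp(−0.06931·17) = 149.276 mg/L
Dose 2 (125 mg at t=5 h): 125·exp(−0.06931·12) = 54.409 mg/L
Dose 3 (460 mg at t=10 h): 460·exp(−0.06931·7) = 283.163 mg/L
Dose 4 (150 mg at t=15 h): 150·exp(−0.06931·2) = 130.583 mg/L
C(17) = 149.276 + 54.409 + 283.163 + 130.583 = 617.431 mg/L

617.431 mg/L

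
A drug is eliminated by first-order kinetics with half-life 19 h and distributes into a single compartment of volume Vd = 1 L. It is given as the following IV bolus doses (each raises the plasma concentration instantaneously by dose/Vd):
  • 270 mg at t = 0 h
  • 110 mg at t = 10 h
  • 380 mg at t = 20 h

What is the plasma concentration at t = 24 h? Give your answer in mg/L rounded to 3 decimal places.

506.900 mg/L

k = ln 2 / 19 = 0.03648 per h
Dose 1 (270 mg at t=0 h): 270·exp(−0.03648·24) = 112.490 mg/L
Dose 2 (110 mg at t=10 h): 110·exp(−0.03648·14) = 66.006 mg/L
Dose 3 (380 mg at t=20 h): 380·exp(−0.03648·4) = 328.404 mg/L
C(24) = 112.490 + 66.006 + 328.404 = 506.900 mg/L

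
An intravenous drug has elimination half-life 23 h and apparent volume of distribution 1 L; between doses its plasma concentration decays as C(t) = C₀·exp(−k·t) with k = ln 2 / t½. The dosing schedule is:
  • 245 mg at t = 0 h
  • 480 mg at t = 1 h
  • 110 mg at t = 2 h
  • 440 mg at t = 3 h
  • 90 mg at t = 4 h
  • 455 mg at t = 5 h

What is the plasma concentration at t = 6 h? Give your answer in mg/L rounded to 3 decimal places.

k = ln 2 / 23 = 0.03014 per h
Dose 1 (245 mg at t=0 h): 245·exp(−0.03014·6) = 204.473 mg/L
Dose 2 (480 mg at t=1 h): 480·exp(−0.03014·5) = 412.857 mg/L
Dose 3 (110 mg at t=2 h): 110·exp(−0.03014·4) = 97.508 mg/L
Dose 4 (440 mg at t=3 h): 440·exp(−0.03014·3) = 401.965 mg/L
Dose 5 (90 mg at t=4 h): 90·exp(−0.03014·2) = 84.736 mg/L
Dose 6 (455 mg at t=5 h): 455·exp(−0.03014·1) = 441.492 mg/L
C(6) = 204.473 + 412.857 + 97.508 + 401.965 + 84.736 + 441.492 = 1643.031 mg/L

1643.031 mg/L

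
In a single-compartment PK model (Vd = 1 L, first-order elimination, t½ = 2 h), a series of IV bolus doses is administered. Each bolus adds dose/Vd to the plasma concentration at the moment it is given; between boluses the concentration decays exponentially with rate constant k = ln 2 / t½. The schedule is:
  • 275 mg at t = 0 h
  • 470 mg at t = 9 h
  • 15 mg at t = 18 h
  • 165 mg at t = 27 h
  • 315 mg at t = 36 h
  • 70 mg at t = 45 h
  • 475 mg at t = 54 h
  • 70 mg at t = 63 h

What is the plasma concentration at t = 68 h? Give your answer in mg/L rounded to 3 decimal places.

16.114 mg/L

k = ln 2 / 2 = 0.34657 per h
Dose 1 (275 mg at t=0 h): 275·exp(−0.34657·68) = 0.000 mg/L
Dose 2 (470 mg at t=9 h): 470·exp(−0.34657·59) = 0.000 mg/L
Dose 3 (15 mg at t=18 h): 15·exp(−0.34657·50) = 0.000 mg/L
Dose 4 (165 mg at t=27 h): 165·exp(−0.34657·41) = 0.000 mg/L
Dose 5 (315 mg at t=36 h): 315·exp(−0.34657·32) = 0.005 mg/L
Dose 6 (70 mg at t=45 h): 70·exp(−0.34657·23) = 0.024 mg/L
Dose 7 (475 mg at t=54 h): 475·exp(−0.34657·14) = 3.711 mg/L
Dose 8 (70 mg at t=63 h): 70·exp(−0.34657·5) = 12.374 mg/L
C(68) = 0.000 + 0.000 + 0.000 + 0.000 + 0.005 + 0.024 + 3.711 + 12.374 = 16.114 mg/L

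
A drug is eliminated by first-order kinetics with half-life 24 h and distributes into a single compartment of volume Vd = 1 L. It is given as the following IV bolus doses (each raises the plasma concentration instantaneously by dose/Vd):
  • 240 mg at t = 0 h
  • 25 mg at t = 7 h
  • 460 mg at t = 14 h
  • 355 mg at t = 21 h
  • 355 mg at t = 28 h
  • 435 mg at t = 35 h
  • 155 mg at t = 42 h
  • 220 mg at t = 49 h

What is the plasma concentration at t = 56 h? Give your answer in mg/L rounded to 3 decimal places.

k = ln 2 / 24 = 0.02888 per h
Dose 1 (240 mg at t=0 h): 240·exp(−0.02888·56) = 47.622 mg/L
Dose 2 (25 mg at t=7 h): 25·exp(−0.02888·49) = 6.072 mg/L
Dose 3 (460 mg at t=14 h): 460·exp(−0.02888·42) = 136.759 mg/L
Dose 4 (355 mg at t=21 h): 355·exp(−0.02888·35) = 129.189 mg/L
Dose 5 (355 mg at t=28 h): 355·exp(−0.02888·28) = 158.135 mg/L
Dose 6 (435 mg at t=35 h): 435·exp(−0.02888·21) = 237.185 mg/L
Dose 7 (155 mg at t=42 h): 155·exp(−0.02888·14) = 103.450 mg/L
Dose 8 (220 mg at t=49 h): 220·exp(−0.02888·7) = 179.731 mg/L
C(56) = 47.622 + 6.072 + 136.759 + 129.189 + 158.135 + 237.185 + 103.450 + 179.731 = 998.143 mg/L

998.143 mg/L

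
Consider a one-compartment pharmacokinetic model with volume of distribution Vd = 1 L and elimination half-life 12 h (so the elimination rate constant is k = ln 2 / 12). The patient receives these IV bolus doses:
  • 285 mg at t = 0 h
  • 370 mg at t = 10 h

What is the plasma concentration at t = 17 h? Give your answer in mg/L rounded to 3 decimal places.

353.700 mg/L

k = ln 2 / 12 = 0.05776 per h
Dose 1 (285 mg at t=0 h): 285·exp(−0.05776·17) = 106.754 mg/L
Dose 2 (370 mg at t=10 h): 370·exp(−0.05776·7) = 246.945 mg/L
C(17) = 106.754 + 246.945 = 353.700 mg/L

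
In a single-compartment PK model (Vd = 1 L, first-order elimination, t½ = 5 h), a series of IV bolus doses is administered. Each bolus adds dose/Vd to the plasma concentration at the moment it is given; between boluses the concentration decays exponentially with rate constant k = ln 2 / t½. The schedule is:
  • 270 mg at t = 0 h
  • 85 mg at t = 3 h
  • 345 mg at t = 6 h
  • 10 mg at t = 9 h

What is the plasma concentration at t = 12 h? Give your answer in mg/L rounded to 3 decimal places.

232.333 mg/L

k = ln 2 / 5 = 0.13863 per h
Dose 1 (270 mg at t=0 h): 270·exp(−0.13863·12) = 51.155 mg/L
Dose 2 (85 mg at t=3 h): 85·exp(−0.13863·9) = 24.410 mg/L
Dose 3 (345 mg at t=6 h): 345·exp(−0.13863·6) = 150.170 mg/L
Dose 4 (10 mg at t=9 h): 10·exp(−0.13863·3) = 6.598 mg/L
C(12) = 51.155 + 24.410 + 150.170 + 6.598 = 232.333 mg/L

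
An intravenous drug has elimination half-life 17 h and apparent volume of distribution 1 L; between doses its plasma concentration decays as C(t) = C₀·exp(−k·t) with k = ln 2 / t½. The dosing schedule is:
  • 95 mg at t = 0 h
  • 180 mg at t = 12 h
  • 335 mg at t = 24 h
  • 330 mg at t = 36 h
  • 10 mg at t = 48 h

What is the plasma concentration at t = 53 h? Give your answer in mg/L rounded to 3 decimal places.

k = ln 2 / 17 = 0.04077 per h
Dose 1 (95 mg at t=0 h): 95·exp(−0.04077·53) = 10.945 mg/L
Dose 2 (180 mg at t=12 h): 180·exp(−0.04077·41) = 33.827 mg/L
Dose 3 (335 mg at t=24 h): 335·exp(−0.04077·29) = 102.689 mg/L
Dose 4 (330 mg at t=36 h): 330·exp(−0.04077·17) = 165.000 mg/L
Dose 5 (10 mg at t=48 h): 10·exp(−0.04077·5) = 8.156 mg/L
C(53) = 10.945 + 33.827 + 102.689 + 165.000 + 8.156 = 320.616 mg/L

320.616 mg/L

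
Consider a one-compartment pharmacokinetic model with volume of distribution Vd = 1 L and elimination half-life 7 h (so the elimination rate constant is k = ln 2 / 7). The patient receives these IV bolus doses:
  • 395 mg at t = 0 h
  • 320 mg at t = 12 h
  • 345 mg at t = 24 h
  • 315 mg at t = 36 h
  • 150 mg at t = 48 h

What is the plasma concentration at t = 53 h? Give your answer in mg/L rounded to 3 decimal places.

177.064 mg/L

k = ln 2 / 7 = 0.09902 per h
Dose 1 (395 mg at t=0 h): 395·exp(−0.09902·53) = 2.077 mg/L
Dose 2 (320 mg at t=12 h): 320·exp(−0.09902·41) = 5.520 mg/L
Dose 3 (345 mg at t=24 h): 345·exp(−0.09902·29) = 19.530 mg/L
Dose 4 (315 mg at t=36 h): 315·exp(−0.09902·17) = 58.511 mg/L
Dose 5 (150 mg at t=48 h): 150·exp(−0.09902·5) = 91.426 mg/L
C(53) = 2.077 + 5.520 + 19.530 + 58.511 + 91.426 = 177.064 mg/L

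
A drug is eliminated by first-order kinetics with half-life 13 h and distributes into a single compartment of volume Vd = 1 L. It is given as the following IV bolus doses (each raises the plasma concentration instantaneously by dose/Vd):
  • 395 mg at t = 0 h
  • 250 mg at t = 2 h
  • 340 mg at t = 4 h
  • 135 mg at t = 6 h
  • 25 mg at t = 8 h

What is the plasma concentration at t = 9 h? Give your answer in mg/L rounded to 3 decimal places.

k = ln 2 / 13 = 0.05332 per h
Dose 1 (395 mg at t=0 h): 395·exp(−0.05332·9) = 244.451 mg/L
Dose 2 (250 mg at t=2 h): 250·exp(−0.05332·7) = 172.126 mg/L
Dose 3 (340 mg at t=4 h): 340·exp(−0.05332·5) = 260.434 mg/L
Dose 4 (135 mg at t=6 h): 135·exp(−0.05332·3) = 115.044 mg/L
Dose 5 (25 mg at t=8 h): 25·exp(−0.05332·1) = 23.702 mg/L
C(9) = 244.451 + 172.126 + 260.434 + 115.044 + 23.702 = 815.758 mg/L

815.758 mg/L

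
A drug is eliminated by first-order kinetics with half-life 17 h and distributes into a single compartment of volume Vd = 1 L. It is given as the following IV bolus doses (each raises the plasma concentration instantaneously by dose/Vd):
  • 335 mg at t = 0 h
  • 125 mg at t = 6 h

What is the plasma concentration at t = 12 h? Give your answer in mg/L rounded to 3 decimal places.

k = ln 2 / 17 = 0.04077 per h
Dose 1 (335 mg at t=0 h): 335·exp(−0.04077·12) = 205.378 mg/L
Dose 2 (125 mg at t=6 h): 125·exp(−0.04077·6) = 97.873 mg/L
C(12) = 205.378 + 97.873 = 303.251 mg/L

303.251 mg/L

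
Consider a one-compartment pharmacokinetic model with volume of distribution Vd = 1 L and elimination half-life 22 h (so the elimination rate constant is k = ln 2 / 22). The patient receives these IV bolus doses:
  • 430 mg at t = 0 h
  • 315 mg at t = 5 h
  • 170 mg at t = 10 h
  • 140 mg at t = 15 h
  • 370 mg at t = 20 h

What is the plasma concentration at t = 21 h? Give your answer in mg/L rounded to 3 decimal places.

1006.774 mg/L

k = ln 2 / 22 = 0.03151 per h
Dose 1 (430 mg at t=0 h): 430·exp(−0.03151·21) = 221.882 mg/L
Dose 2 (315 mg at t=5 h): 315·exp(−0.03151·16) = 190.274 mg/L
Dose 3 (170 mg at t=10 h): 170·exp(−0.03151·11) = 120.208 mg/L
Dose 4 (140 mg at t=15 h): 140·exp(−0.03151·6) = 115.885 mg/L
Dose 5 (370 mg at t=20 h): 370·exp(−0.03151·1) = 358.524 mg/L
C(21) = 221.882 + 190.274 + 120.208 + 115.885 + 358.524 = 1006.774 mg/L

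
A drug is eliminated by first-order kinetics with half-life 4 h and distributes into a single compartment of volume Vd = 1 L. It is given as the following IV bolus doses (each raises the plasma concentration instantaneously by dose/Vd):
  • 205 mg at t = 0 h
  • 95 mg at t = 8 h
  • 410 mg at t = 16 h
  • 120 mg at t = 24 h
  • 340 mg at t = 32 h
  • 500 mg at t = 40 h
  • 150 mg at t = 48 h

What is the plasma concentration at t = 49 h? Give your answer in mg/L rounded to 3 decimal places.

252.159 mg/L

k = ln 2 / 4 = 0.17329 per h
Dose 1 (205 mg at t=0 h): 205·exp(−0.17329·49) = 0.042 mg/L
Dose 2 (95 mg at t=8 h): 95·exp(−0.17329·41) = 0.078 mg/L
Dose 3 (410 mg at t=16 h): 410·exp(−0.17329·33) = 1.347 mg/L
Dose 4 (120 mg at t=24 h): 120·exp(−0.17329·25) = 1.577 mg/L
Dose 5 (340 mg at t=32 h): 340·exp(−0.17329·17) = 17.869 mg/L
Dose 6 (500 mg at t=40 h): 500·exp(−0.17329·9) = 105.112 mg/L
Dose 7 (150 mg at t=48 h): 150·exp(−0.17329·1) = 126.134 mg/L
C(49) = 0.042 + 0.078 + 1.347 + 1.577 + 17.869 + 105.112 + 126.134 = 252.159 mg/L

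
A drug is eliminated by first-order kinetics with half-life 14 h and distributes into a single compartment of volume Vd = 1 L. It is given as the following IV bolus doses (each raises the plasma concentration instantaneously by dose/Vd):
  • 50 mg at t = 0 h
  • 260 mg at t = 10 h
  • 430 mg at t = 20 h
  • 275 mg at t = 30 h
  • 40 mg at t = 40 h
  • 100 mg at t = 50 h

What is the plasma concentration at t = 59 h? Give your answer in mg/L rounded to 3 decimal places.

233.119 mg/L

k = ln 2 / 14 = 0.04951 per h
Dose 1 (50 mg at t=0 h): 50·exp(−0.04951·59) = 2.694 mg/L
Dose 2 (260 mg at t=10 h): 260·exp(−0.04951·49) = 22.981 mg/L
Dose 3 (430 mg at t=20 h): 430·exp(−0.04951·39) = 62.357 mg/L
Dose 4 (275 mg at t=30 h): 275·exp(−0.04951·29) = 65.429 mg/L
Dose 5 (40 mg at t=40 h): 40·exp(−0.04951·19) = 15.614 mg/L
Dose 6 (100 mg at t=50 h): 100·exp(−0.04951·9) = 64.044 mg/L
C(59) = 2.694 + 22.981 + 62.357 + 65.429 + 15.614 + 64.044 = 233.119 mg/L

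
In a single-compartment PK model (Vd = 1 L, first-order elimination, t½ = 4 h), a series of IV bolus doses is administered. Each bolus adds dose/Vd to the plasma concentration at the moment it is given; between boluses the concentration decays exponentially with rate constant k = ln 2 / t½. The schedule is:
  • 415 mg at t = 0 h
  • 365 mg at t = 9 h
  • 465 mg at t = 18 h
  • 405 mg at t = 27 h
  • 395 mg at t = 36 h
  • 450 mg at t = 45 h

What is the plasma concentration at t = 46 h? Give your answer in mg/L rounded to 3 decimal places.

467.657 mg/L

k = ln 2 / 4 = 0.17329 per h
Dose 1 (415 mg at t=0 h): 415·exp(−0.17329·46) = 0.143 mg/L
Dose 2 (365 mg at t=9 h): 365·exp(−0.17329·37) = 0.599 mg/L
Dose 3 (465 mg at t=18 h): 465·exp(−0.17329·28) = 3.633 mg/L
Dose 4 (405 mg at t=27 h): 405·exp(−0.17329·19) = 15.051 mg/L
Dose 5 (395 mg at t=36 h): 395·exp(−0.17329·10) = 69.827 mg/L
Dose 6 (450 mg at t=45 h): 450·exp(−0.17329·1) = 378.403 mg/L
C(46) = 0.143 + 0.599 + 3.633 + 15.051 + 69.827 + 378.403 = 467.657 mg/L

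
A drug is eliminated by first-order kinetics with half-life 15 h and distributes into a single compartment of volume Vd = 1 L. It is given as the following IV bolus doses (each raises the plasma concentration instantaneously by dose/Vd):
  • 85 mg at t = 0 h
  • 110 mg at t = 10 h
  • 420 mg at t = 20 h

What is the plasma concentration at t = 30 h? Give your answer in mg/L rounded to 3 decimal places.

k = ln 2 / 15 = 0.04621 per h
Dose 1 (85 mg at t=0 h): 85·exp(−0.04621·30) = 21.250 mg/L
Dose 2 (110 mg at t=10 h): 110·exp(−0.04621·20) = 43.654 mg/L
Dose 3 (420 mg at t=20 h): 420·exp(−0.04621·10) = 264.583 mg/L
C(30) = 21.250 + 43.654 + 264.583 = 329.487 mg/L

329.487 mg/L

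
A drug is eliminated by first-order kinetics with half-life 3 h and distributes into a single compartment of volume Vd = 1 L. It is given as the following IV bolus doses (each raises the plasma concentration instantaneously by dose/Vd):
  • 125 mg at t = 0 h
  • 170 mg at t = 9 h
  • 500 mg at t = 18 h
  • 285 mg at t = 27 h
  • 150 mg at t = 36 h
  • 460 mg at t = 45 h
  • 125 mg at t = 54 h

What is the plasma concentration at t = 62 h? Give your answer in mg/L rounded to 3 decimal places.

29.219 mg/L

k = ln 2 / 3 = 0.23105 per h
Dose 1 (125 mg at t=0 h): 125·exp(−0.23105·62) = 0.000 mg/L
Dose 2 (170 mg at t=9 h): 170·exp(−0.23105·53) = 0.001 mg/L
Dose 3 (500 mg at t=18 h): 500·exp(−0.23105·44) = 0.019 mg/L
Dose 4 (285 mg at t=27 h): 285·exp(−0.23105·35) = 0.088 mg/L
Dose 5 (150 mg at t=36 h): 150·exp(−0.23105·26) = 0.369 mg/L
Dose 6 (460 mg at t=45 h): 460·exp(−0.23105·17) = 9.056 mg/L
Dose 7 (125 mg at t=54 h): 125·exp(−0.23105·8) = 19.686 mg/L
C(62) = 0.000 + 0.001 + 0.019 + 0.088 + 0.369 + 9.056 + 19.686 = 29.219 mg/L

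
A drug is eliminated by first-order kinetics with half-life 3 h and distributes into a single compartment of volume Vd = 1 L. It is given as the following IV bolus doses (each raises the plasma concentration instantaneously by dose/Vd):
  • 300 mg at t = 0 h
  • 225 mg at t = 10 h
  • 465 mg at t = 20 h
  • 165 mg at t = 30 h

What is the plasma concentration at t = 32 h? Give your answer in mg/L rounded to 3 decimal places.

134.586 mg/L

k = ln 2 / 3 = 0.23105 per h
Dose 1 (300 mg at t=0 h): 300·exp(−0.23105·32) = 0.185 mg/L
Dose 2 (225 mg at t=10 h): 225·exp(−0.23105·22) = 1.395 mg/L
Dose 3 (465 mg at t=20 h): 465·exp(−0.23105·12) = 29.062 mg/L
Dose 4 (165 mg at t=30 h): 165·exp(−0.23105·2) = 103.943 mg/L
C(32) = 0.185 + 1.395 + 29.062 + 103.943 = 134.586 mg/L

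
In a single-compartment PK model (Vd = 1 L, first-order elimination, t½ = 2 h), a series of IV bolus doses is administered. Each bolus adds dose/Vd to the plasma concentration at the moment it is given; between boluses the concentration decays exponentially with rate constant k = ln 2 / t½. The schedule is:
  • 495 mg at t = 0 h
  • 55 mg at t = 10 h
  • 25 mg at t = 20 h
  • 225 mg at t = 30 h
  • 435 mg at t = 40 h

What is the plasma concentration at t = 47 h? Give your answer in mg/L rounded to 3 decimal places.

39.073 mg/L

k = ln 2 / 2 = 0.34657 per h
Dose 1 (495 mg at t=0 h): 495·exp(−0.34657·47) = 0.000 mg/L
Dose 2 (55 mg at t=10 h): 55·exp(−0.34657·37) = 0.000 mg/L
Dose 3 (25 mg at t=20 h): 25·exp(−0.34657·27) = 0.002 mg/L
Dose 4 (225 mg at t=30 h): 225·exp(−0.34657·17) = 0.621 mg/L
Dose 5 (435 mg at t=40 h): 435·exp(−0.34657·7) = 38.449 mg/L
C(47) = 0.000 + 0.000 + 0.002 + 0.621 + 38.449 = 39.073 mg/L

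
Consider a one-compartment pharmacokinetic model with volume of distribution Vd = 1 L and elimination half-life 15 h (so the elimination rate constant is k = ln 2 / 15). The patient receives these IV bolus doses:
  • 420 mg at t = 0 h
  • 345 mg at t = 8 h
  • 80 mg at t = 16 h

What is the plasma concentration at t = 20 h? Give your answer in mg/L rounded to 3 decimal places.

431.327 mg/L

k = ln 2 / 15 = 0.04621 per h
Dose 1 (420 mg at t=0 h): 420·exp(−0.04621·20) = 166.677 mg/L
Dose 2 (345 mg at t=8 h): 345·exp(−0.04621·12) = 198.150 mg/L
Dose 3 (80 mg at t=16 h): 80·exp(−0.04621·4) = 66.499 mg/L
C(20) = 166.677 + 198.150 + 66.499 = 431.327 mg/L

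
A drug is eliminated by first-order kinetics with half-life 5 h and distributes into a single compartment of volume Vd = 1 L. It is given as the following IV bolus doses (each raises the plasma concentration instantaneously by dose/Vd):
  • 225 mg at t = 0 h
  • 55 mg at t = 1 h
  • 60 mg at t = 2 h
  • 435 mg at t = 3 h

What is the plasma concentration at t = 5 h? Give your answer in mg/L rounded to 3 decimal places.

k = ln 2 / 5 = 0.13863 per h
Dose 1 (225 mg at t=0 h): 225·exp(−0.13863·5) = 112.500 mg/L
Dose 2 (55 mg at t=1 h): 55·exp(−0.13863·4) = 31.589 mg/L
Dose 3 (60 mg at t=2 h): 60·exp(−0.13863·3) = 39.585 mg/L
Dose 4 (435 mg at t=3 h): 435·exp(−0.13863·2) = 329.668 mg/L
C(5) = 112.500 + 31.589 + 39.585 + 329.668 = 513.343 mg/L

513.343 mg/L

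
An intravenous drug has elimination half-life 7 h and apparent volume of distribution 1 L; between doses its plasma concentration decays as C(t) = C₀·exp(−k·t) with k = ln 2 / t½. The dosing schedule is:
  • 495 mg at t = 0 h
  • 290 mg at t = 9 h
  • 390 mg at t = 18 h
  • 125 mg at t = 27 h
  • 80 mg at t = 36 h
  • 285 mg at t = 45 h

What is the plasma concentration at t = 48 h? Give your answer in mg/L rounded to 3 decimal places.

282.123 mg/L

k = ln 2 / 7 = 0.09902 per h
Dose 1 (495 mg at t=0 h): 495·exp(−0.09902·48) = 4.270 mg/L
Dose 2 (290 mg at t=9 h): 290·exp(−0.09902·39) = 6.099 mg/L
Dose 3 (390 mg at t=18 h): 390·exp(−0.09902·30) = 19.996 mg/L
Dose 4 (125 mg at t=27 h): 125·exp(−0.09902·21) = 15.625 mg/L
Dose 5 (80 mg at t=36 h): 80·exp(−0.09902·12) = 24.380 mg/L
Dose 6 (285 mg at t=45 h): 285·exp(−0.09902·3) = 211.754 mg/L
C(48) = 4.270 + 6.099 + 19.996 + 15.625 + 24.380 + 211.754 = 282.123 mg/L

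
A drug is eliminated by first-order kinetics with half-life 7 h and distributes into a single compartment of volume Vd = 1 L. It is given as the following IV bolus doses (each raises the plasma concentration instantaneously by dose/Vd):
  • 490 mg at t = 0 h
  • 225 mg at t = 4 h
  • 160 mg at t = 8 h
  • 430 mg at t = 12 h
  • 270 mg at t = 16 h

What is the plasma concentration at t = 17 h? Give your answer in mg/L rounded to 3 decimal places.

725.382 mg/L

k = ln 2 / 7 = 0.09902 per h
Dose 1 (490 mg at t=0 h): 490·exp(−0.09902·17) = 91.017 mg/L
Dose 2 (225 mg at t=4 h): 225·exp(−0.09902·13) = 62.105 mg/L
Dose 3 (160 mg at t=8 h): 160·exp(−0.09902·9) = 65.627 mg/L
Dose 4 (430 mg at t=12 h): 430·exp(−0.09902·5) = 262.088 mg/L
Dose 5 (270 mg at t=16 h): 270·exp(−0.09902·1) = 244.545 mg/L
C(17) = 91.017 + 62.105 + 65.627 + 262.088 + 244.545 = 725.382 mg/L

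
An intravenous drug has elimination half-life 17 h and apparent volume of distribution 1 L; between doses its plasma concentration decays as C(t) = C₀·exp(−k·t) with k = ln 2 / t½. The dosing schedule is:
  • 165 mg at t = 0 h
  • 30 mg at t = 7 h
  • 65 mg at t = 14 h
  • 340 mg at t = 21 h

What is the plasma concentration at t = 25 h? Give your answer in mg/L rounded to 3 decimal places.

404.280 mg/L

k = ln 2 / 17 = 0.04077 per h
Dose 1 (165 mg at t=0 h): 165·exp(−0.04077·25) = 59.538 mg/L
Dose 2 (30 mg at t=7 h): 30·exp(−0.04077·18) = 14.401 mg/L
Dose 3 (65 mg at t=14 h): 65·exp(−0.04077·11) = 41.508 mg/L
Dose 4 (340 mg at t=21 h): 340·exp(−0.04077·4) = 288.834 mg/L
C(25) = 59.538 + 14.401 + 41.508 + 288.834 = 404.280 mg/L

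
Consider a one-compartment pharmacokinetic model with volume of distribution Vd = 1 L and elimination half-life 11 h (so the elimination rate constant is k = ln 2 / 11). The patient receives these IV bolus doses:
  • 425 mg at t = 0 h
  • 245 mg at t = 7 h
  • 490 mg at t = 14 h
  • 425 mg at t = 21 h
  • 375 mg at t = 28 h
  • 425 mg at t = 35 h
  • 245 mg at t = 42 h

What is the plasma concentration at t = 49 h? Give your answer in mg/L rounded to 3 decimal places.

596.912 mg/L

k = ln 2 / 11 = 0.06301 per h
Dose 1 (425 mg at t=0 h): 425·exp(−0.06301·49) = 19.384 mg/L
Dose 2 (245 mg at t=7 h): 245·exp(−0.06301·42) = 17.369 mg/L
Dose 3 (490 mg at t=14 h): 490·exp(−0.06301·35) = 53.997 mg/L
Dose 4 (425 mg at t=21 h): 425·exp(−0.06301·28) = 72.800 mg/L
Dose 5 (375 mg at t=28 h): 375·exp(−0.06301·21) = 99.848 mg/L
Dose 6 (425 mg at t=35 h): 425·exp(−0.06301·14) = 175.898 mg/L
Dose 7 (245 mg at t=42 h): 245·exp(−0.06301·7) = 157.616 mg/L
C(49) = 19.384 + 17.369 + 53.997 + 72.800 + 99.848 + 175.898 + 157.616 = 596.912 mg/L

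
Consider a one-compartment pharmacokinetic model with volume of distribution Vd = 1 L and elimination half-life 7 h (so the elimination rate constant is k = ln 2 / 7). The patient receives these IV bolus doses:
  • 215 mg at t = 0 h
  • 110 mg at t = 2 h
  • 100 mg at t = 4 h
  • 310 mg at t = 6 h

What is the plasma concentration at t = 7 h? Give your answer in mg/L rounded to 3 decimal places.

k = ln 2 / 7 = 0.09902 per h
Dose 1 (215 mg at t=0 h): 215·exp(−0.09902·7) = 107.500 mg/L
Dose 2 (110 mg at t=2 h): 110·exp(−0.09902·5) = 67.046 mg/L
Dose 3 (100 mg at t=4 h): 100·exp(−0.09902·3) = 74.300 mg/L
Dose 4 (310 mg at t=6 h): 310·exp(−0.09902·1) = 280.774 mg/L
C(7) = 107.500 + 67.046 + 74.300 + 280.774 = 529.620 mg/L

529.620 mg/L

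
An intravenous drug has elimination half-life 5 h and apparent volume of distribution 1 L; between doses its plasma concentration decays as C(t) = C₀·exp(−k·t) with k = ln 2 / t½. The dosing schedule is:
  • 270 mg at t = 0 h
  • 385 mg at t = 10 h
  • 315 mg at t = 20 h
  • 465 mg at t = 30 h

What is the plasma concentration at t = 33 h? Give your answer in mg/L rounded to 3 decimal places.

k = ln 2 / 5 = 0.13863 per h
Dose 1 (270 mg at t=0 h): 270·exp(−0.13863·33) = 2.783 mg/L
Dose 2 (385 mg at t=10 h): 385·exp(−0.13863·23) = 15.875 mg/L
Dose 3 (315 mg at t=20 h): 315·exp(−0.13863·13) = 51.956 mg/L
Dose 4 (465 mg at t=30 h): 465·exp(−0.13863·3) = 306.786 mg/L
C(33) = 2.783 + 15.875 + 51.956 + 306.786 = 377.400 mg/L

377.400 mg/L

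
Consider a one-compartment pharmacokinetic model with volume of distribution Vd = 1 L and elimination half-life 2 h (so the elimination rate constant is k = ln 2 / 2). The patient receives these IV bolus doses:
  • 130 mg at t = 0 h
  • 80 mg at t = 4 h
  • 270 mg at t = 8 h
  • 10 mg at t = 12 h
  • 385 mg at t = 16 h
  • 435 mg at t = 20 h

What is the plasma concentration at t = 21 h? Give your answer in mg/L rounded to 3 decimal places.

k = ln 2 / 2 = 0.34657 per h
Dose 1 (130 mg at t=0 h): 130·exp(−0.34657·21) = 0.090 mg/L
Dose 2 (80 mg at t=4 h): 80·exp(−0.34657·17) = 0.221 mg/L
Dose 3 (270 mg at t=8 h): 270·exp(−0.34657·13) = 2.983 mg/L
Dose 4 (10 mg at t=12 h): 10·exp(−0.34657·9) = 0.442 mg/L
Dose 5 (385 mg at t=16 h): 385·exp(−0.34657·5) = 68.059 mg/L
Dose 6 (435 mg at t=20 h): 435·exp(−0.34657·1) = 307.591 mg/L
C(21) = 0.090 + 0.221 + 2.983 + 0.442 + 68.059 + 307.591 = 379.386 mg/L

379.386 mg/L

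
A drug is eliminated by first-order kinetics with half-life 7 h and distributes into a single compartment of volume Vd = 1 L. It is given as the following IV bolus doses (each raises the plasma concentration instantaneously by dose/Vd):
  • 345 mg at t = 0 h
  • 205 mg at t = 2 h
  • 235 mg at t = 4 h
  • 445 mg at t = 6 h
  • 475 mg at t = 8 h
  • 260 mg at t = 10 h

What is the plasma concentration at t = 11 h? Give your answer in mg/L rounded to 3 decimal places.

k = ln 2 / 7 = 0.09902 per h
Dose 1 (345 mg at t=0 h): 345·exp(−0.09902·11) = 116.084 mg/L
Dose 2 (205 mg at t=2 h): 205·exp(−0.09902·9) = 84.084 mg/L
Dose 3 (235 mg at t=4 h): 235·exp(−0.09902·7) = 117.500 mg/L
Dose 4 (445 mg at t=6 h): 445·exp(−0.09902·5) = 271.231 mg/L
Dose 5 (475 mg at t=8 h): 475·exp(−0.09902·3) = 352.924 mg/L
Dose 6 (260 mg at t=10 h): 260·exp(−0.09902·1) = 235.488 mg/L
C(11) = 116.084 + 84.084 + 117.500 + 271.231 + 352.924 + 235.488 = 1177.311 mg/L

1177.311 mg/L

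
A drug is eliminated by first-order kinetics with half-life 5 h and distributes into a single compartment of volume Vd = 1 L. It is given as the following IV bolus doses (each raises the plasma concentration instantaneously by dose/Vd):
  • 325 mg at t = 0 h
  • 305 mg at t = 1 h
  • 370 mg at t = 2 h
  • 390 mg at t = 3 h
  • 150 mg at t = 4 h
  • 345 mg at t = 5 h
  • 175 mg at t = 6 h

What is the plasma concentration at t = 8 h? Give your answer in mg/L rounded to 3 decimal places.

1025.228 mg/L

k = ln 2 / 5 = 0.13863 per h
Dose 1 (325 mg at t=0 h): 325·exp(−0.13863·8) = 107.210 mg/L
Dose 2 (305 mg at t=1 h): 305·exp(−0.13863·7) = 115.573 mg/L
Dose 3 (370 mg at t=2 h): 370·exp(−0.13863·6) = 161.052 mg/L
Dose 4 (390 mg at t=3 h): 390·exp(−0.13863·5) = 195.000 mg/L
Dose 5 (150 mg at t=4 h): 150·exp(−0.13863·4) = 86.152 mg/L
Dose 6 (345 mg at t=5 h): 345·exp(−0.13863·3) = 227.615 mg/L
Dose 7 (175 mg at t=6 h): 175·exp(−0.13863·2) = 132.625 mg/L
C(8) = 107.210 + 115.573 + 161.052 + 195.000 + 86.152 + 227.615 + 132.625 = 1025.228 mg/L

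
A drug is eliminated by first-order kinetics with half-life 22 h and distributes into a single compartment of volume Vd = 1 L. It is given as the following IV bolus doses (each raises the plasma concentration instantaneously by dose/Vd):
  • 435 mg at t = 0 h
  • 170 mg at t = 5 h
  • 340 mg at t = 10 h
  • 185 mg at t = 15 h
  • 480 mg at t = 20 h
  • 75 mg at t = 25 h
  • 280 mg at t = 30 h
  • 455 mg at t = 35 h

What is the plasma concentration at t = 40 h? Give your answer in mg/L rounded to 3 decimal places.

1291.445 mg/L

k = ln 2 / 22 = 0.03151 per h
Dose 1 (435 mg at t=0 h): 435·exp(−0.03151·40) = 123.356 mg/L
Dose 2 (170 mg at t=5 h): 170·exp(−0.03151·35) = 56.434 mg/L
Dose 3 (340 mg at t=10 h): 340·exp(−0.03151·30) = 132.125 mg/L
Dose 4 (185 mg at t=15 h): 185·exp(−0.03151·25) = 84.157 mg/L
Dose 5 (480 mg at t=20 h): 480·exp(−0.03151·20) = 255.610 mg/L
Dose 6 (75 mg at t=25 h): 75·exp(−0.03151·15) = 46.753 mg/L
Dose 7 (280 mg at t=30 h): 280·exp(−0.03151·10) = 204.327 mg/L
Dose 8 (455 mg at t=35 h): 455·exp(−0.03151·5) = 388.683 mg/L
C(40) = 123.356 + 56.434 + 132.125 + 84.157 + 255.610 + 46.753 + 204.327 + 388.683 = 1291.445 mg/L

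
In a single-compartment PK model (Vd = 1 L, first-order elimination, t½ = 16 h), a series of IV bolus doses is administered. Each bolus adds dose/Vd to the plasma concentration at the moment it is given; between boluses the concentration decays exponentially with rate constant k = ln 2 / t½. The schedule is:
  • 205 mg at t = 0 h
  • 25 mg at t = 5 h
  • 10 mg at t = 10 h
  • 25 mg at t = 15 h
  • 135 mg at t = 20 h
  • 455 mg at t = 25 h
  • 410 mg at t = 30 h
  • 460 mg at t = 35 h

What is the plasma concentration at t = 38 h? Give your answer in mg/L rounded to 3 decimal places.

1072.531 mg/L

k = ln 2 / 16 = 0.04332 per h
Dose 1 (205 mg at t=0 h): 205·exp(−0.04332·38) = 39.519 mg/L
Dose 2 (25 mg at t=5 h): 25·exp(−0.04332·33) = 5.985 mg/L
Dose 3 (10 mg at t=10 h): 10·exp(−0.04332·28) = 2.973 mg/L
Dose 4 (25 mg at t=15 h): 25·exp(−0.04332·23) = 9.230 mg/L
Dose 5 (135 mg at t=20 h): 135·exp(−0.04332·18) = 61.898 mg/L
Dose 6 (455 mg at t=25 h): 455·exp(−0.04332·13) = 259.074 mg/L
Dose 7 (410 mg at t=30 h): 410·exp(−0.04332·8) = 289.914 mg/L
Dose 8 (460 mg at t=35 h): 460·exp(−0.04332·3) = 403.938 mg/L
C(38) = 39.519 + 5.985 + 2.973 + 9.230 + 61.898 + 259.074 + 289.914 + 403.938 = 1072.531 mg/L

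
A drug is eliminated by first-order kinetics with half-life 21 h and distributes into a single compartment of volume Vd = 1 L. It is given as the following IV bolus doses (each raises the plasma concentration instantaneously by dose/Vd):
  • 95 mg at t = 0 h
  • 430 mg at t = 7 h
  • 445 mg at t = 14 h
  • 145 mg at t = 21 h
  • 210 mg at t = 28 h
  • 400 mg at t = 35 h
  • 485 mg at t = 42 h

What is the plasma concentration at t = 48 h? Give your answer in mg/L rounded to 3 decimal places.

1101.761 mg/L

k = ln 2 / 21 = 0.03301 per h
Dose 1 (95 mg at t=0 h): 95·exp(−0.03301·48) = 19.483 mg/L
Dose 2 (430 mg at t=7 h): 430·exp(−0.03301·41) = 111.107 mg/L
Dose 3 (445 mg at t=14 h): 445·exp(−0.03301·34) = 144.870 mg/L
Dose 4 (145 mg at t=21 h): 145·exp(−0.03301·27) = 59.474 mg/L
Dose 5 (210 mg at t=28 h): 210·exp(−0.03301·20) = 108.524 mg/L
Dose 6 (400 mg at t=35 h): 400·exp(−0.03301·13) = 260.440 mg/L
Dose 7 (485 mg at t=42 h): 485·exp(−0.03301·6) = 397.863 mg/L
C(48) = 19.483 + 111.107 + 144.870 + 59.474 + 108.524 + 260.440 + 397.863 = 1101.761 mg/L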